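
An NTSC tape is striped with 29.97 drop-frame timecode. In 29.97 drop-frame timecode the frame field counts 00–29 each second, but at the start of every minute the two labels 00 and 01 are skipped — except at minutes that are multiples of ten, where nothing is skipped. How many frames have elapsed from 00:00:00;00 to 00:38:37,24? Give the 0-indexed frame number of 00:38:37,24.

Complete 10-minute blocks: 3, each 17982 frames → 53946.
Remaining 8 whole minutes in the current block: 1800 + 7 × 1798 = 14386 frames.
Within the current minute: 37 × 30 + 24 − 2 = 1132 (labels ;00/;01 skipped at this minute). Total = 53946 + 14386 + 1132 = 69464.

69464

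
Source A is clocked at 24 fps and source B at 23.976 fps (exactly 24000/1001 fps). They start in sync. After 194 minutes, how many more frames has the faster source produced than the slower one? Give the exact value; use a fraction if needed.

194 min = 11640 s.
A emits 24 × 11640 = 279360 frames; B emits 24000/1001 × 11640 = 279360000/1001.
Difference = 279360/1001 frames (≈ 279.0809); B is behind A.

279360/1001 frames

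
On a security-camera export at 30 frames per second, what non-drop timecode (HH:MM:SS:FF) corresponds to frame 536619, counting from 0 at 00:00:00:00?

04:58:07:09

536619 ÷ 30 = 17887 full seconds, remainder 9 frames.
17887 s = 4 h 58 min 7 s.
Timecode: 04:58:07:09.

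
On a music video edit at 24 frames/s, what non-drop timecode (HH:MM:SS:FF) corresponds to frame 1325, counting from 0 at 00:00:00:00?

00:00:55:05

1325 ÷ 24 = 55 full seconds, remainder 5 frames.
55 s = 0 h 0 min 55 s.
Timecode: 00:00:55:05.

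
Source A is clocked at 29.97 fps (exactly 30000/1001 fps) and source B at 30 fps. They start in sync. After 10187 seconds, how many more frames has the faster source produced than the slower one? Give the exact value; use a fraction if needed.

A emits 30000/1001 × 10187 = 305610000/1001 frames; B emits 30 × 10187 = 305610.
Difference = 305610/1001 frames (≈ 305.3047); B is ahead of A.

305610/1001 frames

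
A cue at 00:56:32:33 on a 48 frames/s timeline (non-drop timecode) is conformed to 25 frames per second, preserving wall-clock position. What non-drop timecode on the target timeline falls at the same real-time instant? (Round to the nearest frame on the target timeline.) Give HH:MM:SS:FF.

00:56:32:17

Source frame index: (0×3600 + 56×60 + 32) × 48 + 33 = 162849.
Real time: 162849 / (48) = 54283/16 s.
Target frame: (54283/16) × (25) = 1357075/16 ≈ 84817.188 → 84817.
At 25 labels/s: frame 84817 → 00:56:32:17.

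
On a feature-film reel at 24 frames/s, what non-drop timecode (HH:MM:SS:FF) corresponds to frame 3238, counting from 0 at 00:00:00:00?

00:02:14:22

3238 ÷ 24 = 134 full seconds, remainder 22 frames.
134 s = 0 h 2 min 14 s.
Timecode: 00:02:14:22.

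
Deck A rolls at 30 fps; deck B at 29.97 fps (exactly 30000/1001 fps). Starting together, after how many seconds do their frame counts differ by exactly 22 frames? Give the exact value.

11011/15 seconds

The gap grows by |30000/1001 − 30| = 30/1001 frames per second.
Time for a 22-frame gap: 22 ÷ (30/1001) = 11011/15 s.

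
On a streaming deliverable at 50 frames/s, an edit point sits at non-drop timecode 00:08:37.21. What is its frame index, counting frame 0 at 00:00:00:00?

Total seconds to the label: (0 × 3600 + 8 × 60 + 37) = 517.
Frame index = 517 × 50 + 21 = 25871.

frame 25871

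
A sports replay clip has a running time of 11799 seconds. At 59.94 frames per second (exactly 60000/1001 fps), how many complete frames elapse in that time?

Frames = 11799 × 60000/1001 = 707940000/1001 ≈ 707232.7672.
Complete frames: 707232.

707232 frames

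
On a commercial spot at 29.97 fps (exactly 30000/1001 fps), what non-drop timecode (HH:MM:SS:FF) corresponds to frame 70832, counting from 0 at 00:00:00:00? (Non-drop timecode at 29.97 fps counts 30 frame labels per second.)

00:39:21:02

70832 ÷ 30 = 2361 full seconds, remainder 2 frames.
2361 s = 0 h 39 min 21 s.
Timecode: 00:39:21:02.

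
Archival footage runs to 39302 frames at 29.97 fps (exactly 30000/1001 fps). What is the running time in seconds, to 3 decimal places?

1311.377 seconds

Running time = 39302 × 1001/30000 = 19670651/15000 s ≈ 1311.377 s.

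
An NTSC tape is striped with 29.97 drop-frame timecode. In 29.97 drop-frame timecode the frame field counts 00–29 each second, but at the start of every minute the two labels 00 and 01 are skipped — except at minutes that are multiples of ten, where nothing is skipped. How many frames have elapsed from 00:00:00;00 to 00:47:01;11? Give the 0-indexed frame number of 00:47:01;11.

As if non-drop at 30 labels/s: (0 × 3600 + 47 × 60 + 1) × 30 + 11 = 84641.
Minute boundaries passed: 47; those not divisible by 10: 47 − 4 = 43; dropped labels = 2 × 43 = 86.
Actual frame index = 84641 − 86 = 84555.

84555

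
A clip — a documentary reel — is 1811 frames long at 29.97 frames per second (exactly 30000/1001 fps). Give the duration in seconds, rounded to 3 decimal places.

Running time = 1811 × 1001/30000 = 1812811/30000 s ≈ 60.427 s.

60.427 seconds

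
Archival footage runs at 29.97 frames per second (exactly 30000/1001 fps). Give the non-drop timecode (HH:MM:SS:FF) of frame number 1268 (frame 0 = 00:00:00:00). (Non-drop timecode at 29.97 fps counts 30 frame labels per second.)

00:00:42:08

1268 ÷ 30 = 42 full seconds, remainder 8 frames.
42 s = 0 h 0 min 42 s.
Timecode: 00:00:42:08.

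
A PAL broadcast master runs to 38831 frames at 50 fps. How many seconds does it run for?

Running time = 38831 / (50) = 776.62 s.

776.62 seconds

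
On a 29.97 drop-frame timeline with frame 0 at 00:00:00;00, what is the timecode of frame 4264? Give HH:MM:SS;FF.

Ten DF minutes hold 17982 frames, so frame 4264 lies in block 0 (frames 0–17981) with 4264 frames into that block.
The block's first minute is 1800 frames and the rest 1798 each; 4264 frames reaches minute 2, so 0 × 18 + 2 × 2 = 4 labels have been skipped so far.
Adding those back, label number 4264 + 4 = 4268 at 30 labels/s is 142 s + 8 f = 0 h 2 min 22 s frame 8, i.e. 00:02:22;08.

00:02:22;08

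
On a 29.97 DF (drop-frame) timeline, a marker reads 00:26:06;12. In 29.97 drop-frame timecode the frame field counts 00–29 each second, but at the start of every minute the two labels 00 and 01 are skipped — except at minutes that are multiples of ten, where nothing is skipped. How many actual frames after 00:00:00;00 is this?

Complete 10-minute blocks: 2, each 17982 frames → 35964.
Remaining 6 whole minutes in the current block: 1800 + 5 × 1798 = 10790 frames.
Within the current minute: 6 × 30 + 12 − 2 = 190 (labels ;00/;01 skipped at this minute). Total = 35964 + 10790 + 190 = 46944.

46944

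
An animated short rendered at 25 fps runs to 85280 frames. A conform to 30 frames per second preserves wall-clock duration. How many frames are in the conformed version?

102336 frames

Target frames = source frames × (target rate / source rate) = 85280 × (30)/(25) = 85280 × 6/5 = 102336.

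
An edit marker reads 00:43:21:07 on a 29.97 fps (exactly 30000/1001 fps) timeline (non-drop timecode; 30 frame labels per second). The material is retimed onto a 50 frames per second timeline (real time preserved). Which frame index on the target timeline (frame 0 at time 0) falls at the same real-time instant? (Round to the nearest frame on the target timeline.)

Source frame index: (0×3600 + 43×60 + 21) × 30 + 7 = 78037.
Real time: 78037 / (30000/1001) = 78115037/30000 s.
Target frame: (78115037/30000) × (50) = 78115037/600 ≈ 130191.728 → 130192.

frame 130192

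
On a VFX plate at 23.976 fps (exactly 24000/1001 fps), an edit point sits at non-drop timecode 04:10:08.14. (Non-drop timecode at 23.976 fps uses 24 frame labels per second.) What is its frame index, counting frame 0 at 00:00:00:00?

Total seconds to the label: (4 × 3600 + 10 × 60 + 8) = 15008.
Frame index = 15008 × 24 + 14 = 360206.

frame 360206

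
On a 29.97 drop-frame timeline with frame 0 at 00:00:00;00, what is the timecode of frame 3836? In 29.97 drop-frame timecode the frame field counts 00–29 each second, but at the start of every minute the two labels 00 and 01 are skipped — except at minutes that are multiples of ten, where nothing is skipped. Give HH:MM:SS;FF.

00:02:08;00

Each 10-minute DF block holds 10 × 60 × 30 − 9 × 2 = 17982 frames. 3836 ÷ 17982 → 0 full blocks, remainder 3836.
Within the partial block the first minute is 1800 frames and each further minute 1798, so 2 further minute boundaries passed. Total skipped labels = 18 × 0 + 2 × 2 = 4.
Non-drop label index = 3836 + 4 = 3840; at 30 labels/s that is 00:02:08:00, i.e. DF 00:02:08;00.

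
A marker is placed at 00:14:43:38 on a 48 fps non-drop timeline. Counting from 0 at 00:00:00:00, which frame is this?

Total seconds to the label: (0 × 3600 + 14 × 60 + 43) = 883.
Frame index = 883 × 48 + 38 = 42422.

42422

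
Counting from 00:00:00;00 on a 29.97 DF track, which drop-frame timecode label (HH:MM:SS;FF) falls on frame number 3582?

00:01:59;14

Each 10-minute DF block holds 10 × 60 × 30 − 9 × 2 = 17982 frames. 3582 ÷ 17982 → 0 full blocks, remainder 3582.
Within the partial block the first minute is 1800 frames and each further minute 1798, so 1 further minute boundary passed. Total skipped labels = 18 × 0 + 2 × 1 = 2.
Non-drop label index = 3582 + 2 = 3584; at 30 labels/s that is 00:01:59:14, i.e. DF 00:01:59;14.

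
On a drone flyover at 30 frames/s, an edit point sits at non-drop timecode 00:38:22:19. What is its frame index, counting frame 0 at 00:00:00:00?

69079

Total seconds to the label: (0 × 3600 + 38 × 60 + 22) = 2302.
Frame index = 2302 × 30 + 19 = 69079.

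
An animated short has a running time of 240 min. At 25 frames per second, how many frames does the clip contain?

240 min = 14400 s.
Frames = 14400 × 25 = 360000.

360000 frames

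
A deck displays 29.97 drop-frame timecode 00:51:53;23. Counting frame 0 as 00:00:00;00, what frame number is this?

93321

Complete 10-minute blocks: 5, each 17982 frames → 89910.
Remaining 1 whole minute in the current block: 1800 + 0 × 1798 = 1800 frames.
Within the current minute: 53 × 30 + 23 − 2 = 1611 (labels ;00/;01 skipped at this minute). Total = 89910 + 1800 + 1611 = 93321.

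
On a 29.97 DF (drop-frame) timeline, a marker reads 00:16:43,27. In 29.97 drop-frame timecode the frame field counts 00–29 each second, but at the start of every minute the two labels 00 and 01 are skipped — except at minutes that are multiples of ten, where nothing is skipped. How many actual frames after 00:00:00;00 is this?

30087

Complete 10-minute blocks: 1, each 17982 frames → 17982.
Remaining 6 whole minutes in the current block: 1800 + 5 × 1798 = 10790 frames.
Within the current minute: 43 × 30 + 27 − 2 = 1315 (labels ;00/;01 skipped at this minute). Total = 17982 + 10790 + 1315 = 30087.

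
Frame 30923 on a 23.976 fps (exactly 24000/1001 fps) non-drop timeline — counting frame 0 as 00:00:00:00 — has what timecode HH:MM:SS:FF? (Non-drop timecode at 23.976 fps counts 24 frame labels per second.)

30923 ÷ 24 = 1288 full seconds, remainder 11 frames.
1288 s = 0 h 21 min 28 s.
Timecode: 00:21:28:11.

00:21:28:11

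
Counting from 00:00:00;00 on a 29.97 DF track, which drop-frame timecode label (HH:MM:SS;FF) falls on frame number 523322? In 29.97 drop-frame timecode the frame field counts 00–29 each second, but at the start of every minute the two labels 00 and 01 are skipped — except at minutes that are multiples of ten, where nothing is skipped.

Each 10-minute DF block holds 10 × 60 × 30 − 9 × 2 = 17982 frames. 523322 ÷ 17982 → 29 full blocks, remainder 1844.
Within the partial block the first minute is 1800 frames and each further minute 1798, so 1 further minute boundary passed. Total skipped labels = 18 × 29 + 2 × 1 = 524.
Non-drop label index = 523322 + 524 = 523846; at 30 labels/s that is 04:51:01:16, i.e. DF 04:51:01;16.

04:51:01;16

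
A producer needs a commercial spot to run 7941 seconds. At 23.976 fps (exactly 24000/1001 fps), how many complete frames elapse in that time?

Frames = 7941 × 24000/1001 = 190584000/1001 ≈ 190393.6064.
Complete frames: 190393.

190393 frames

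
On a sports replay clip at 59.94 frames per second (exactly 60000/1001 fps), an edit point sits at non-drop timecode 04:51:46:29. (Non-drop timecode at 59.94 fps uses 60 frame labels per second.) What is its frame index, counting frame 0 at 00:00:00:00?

1050389

Total seconds to the label: (4 × 3600 + 51 × 60 + 46) = 17506.
Frame index = 17506 × 60 + 29 = 1050389.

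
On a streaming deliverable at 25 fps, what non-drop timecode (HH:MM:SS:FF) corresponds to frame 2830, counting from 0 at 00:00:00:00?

00:01:53:05

2830 ÷ 25 = 113 full seconds, remainder 5 frames.
113 s = 0 h 1 min 53 s.
Timecode: 00:01:53:05.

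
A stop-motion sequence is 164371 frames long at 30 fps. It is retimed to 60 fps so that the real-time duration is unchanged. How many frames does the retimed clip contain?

Target frames = source frames × (target rate / source rate) = 164371 × (60)/(30) = 164371 × 2 = 328742.

328742 frames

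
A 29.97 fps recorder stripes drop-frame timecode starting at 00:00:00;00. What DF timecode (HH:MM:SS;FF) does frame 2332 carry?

Ten DF minutes hold 17982 frames, so frame 2332 lies in block 0 (frames 0–17981) with 2332 frames into that block.
The block's first minute is 1800 frames and the rest 1798 each; 2332 frames reaches minute 1, so 0 × 18 + 1 × 2 = 2 labels have been skipped so far.
Adding those back, label number 2332 + 2 = 2334 at 30 labels/s is 77 s + 24 f = 0 h 1 min 17 s frame 24, i.e. 00:01:17;24.

00:01:17;24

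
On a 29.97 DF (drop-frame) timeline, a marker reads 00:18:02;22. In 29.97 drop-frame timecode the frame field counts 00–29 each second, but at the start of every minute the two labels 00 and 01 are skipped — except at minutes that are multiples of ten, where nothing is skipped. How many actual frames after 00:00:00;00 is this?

32448

Complete 10-minute blocks: 1, each 17982 frames → 17982.
Remaining 8 whole minutes in the current block: 1800 + 7 × 1798 = 14386 frames.
Within the current minute: 2 × 30 + 22 − 2 = 80 (labels ;00/;01 skipped at this minute). Total = 17982 + 14386 + 80 = 32448.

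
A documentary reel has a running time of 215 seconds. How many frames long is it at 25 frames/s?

Frames = 215 × 25 = 5375.

5375 frames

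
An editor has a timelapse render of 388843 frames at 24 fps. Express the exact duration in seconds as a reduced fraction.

Running time = 388843 ÷ (24) = 388843 × 1/24 = 388843/24 s.

388843/24 seconds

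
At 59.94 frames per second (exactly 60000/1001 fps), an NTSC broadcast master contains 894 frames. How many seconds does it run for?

14.9149 seconds

Running time = 894 / (60000/1001) = 14.9149 s.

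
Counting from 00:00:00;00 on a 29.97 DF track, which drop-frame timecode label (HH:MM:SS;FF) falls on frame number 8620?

00:04:47;18

Each 10-minute DF block holds 10 × 60 × 30 − 9 × 2 = 17982 frames. 8620 ÷ 17982 → 0 full blocks, remainder 8620.
Within the partial block the first minute is 1800 frames and each further minute 1798, so 4 further minute boundaries passed. Total skipped labels = 18 × 0 + 2 × 4 = 8.
Non-drop label index = 8620 + 8 = 8628; at 30 labels/s that is 00:04:47:18, i.e. DF 00:04:47;18.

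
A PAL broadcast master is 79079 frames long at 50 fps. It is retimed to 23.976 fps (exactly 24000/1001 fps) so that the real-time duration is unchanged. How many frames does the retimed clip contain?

Target frames = source frames × (target rate / source rate) = 79079 × (24000/1001)/(50) = 79079 × 480/1001 = 37920.

37920 frames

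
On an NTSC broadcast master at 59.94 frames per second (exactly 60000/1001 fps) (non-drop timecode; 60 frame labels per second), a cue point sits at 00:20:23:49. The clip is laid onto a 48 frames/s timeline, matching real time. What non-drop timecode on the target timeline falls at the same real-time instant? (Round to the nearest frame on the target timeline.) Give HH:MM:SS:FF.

Source frame index: (0×3600 + 20×60 + 23) × 60 + 49 = 73429.
Real time: 73429 / (60000/1001) = 73502429/60000 s.
Target frame: (73502429/60000) × (48) = 73502429/1250 ≈ 58801.943 → 58802.
At 48 labels/s: frame 58802 → 00:20:25:02.

00:20:25:02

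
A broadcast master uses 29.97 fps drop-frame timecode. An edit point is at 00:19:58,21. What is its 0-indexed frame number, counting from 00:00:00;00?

As if non-drop at 30 labels/s: (0 × 3600 + 19 × 60 + 58) × 30 + 21 = 35961.
Minute boundaries passed: 19; those not divisible by 10: 19 − 1 = 18; dropped labels = 2 × 18 = 36.
Actual frame index = 35961 − 36 = 35925.

35925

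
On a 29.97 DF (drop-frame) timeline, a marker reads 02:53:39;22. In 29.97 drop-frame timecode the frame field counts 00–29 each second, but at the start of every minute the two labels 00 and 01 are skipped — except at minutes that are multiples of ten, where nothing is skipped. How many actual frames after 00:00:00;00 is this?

Complete 10-minute blocks: 17, each 17982 frames → 305694.
Remaining 3 whole minutes in the current block: 1800 + 2 × 1798 = 5396 frames.
Within the current minute: 39 × 30 + 22 − 2 = 1190 (labels ;00/;01 skipped at this minute). Total = 305694 + 5396 + 1190 = 312280.

312280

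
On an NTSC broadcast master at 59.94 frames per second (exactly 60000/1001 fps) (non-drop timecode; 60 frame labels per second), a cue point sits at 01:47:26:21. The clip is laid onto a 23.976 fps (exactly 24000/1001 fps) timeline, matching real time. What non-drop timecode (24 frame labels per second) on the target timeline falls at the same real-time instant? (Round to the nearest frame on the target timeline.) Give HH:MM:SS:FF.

Source frame index: (1×3600 + 47×60 + 26) × 60 + 21 = 386781.
Real time: 386781 / (60000/1001) = 129055927/20000 s.
Target frame: (129055927/20000) × (24000/1001) = 773562/5 ≈ 154712.400 → 154712.
At 24 labels/s: frame 154712 → 01:47:26:08.

01:47:26:08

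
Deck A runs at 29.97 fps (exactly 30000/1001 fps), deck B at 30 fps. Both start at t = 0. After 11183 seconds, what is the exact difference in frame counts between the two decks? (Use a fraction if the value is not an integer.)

A emits 30000/1001 × 11183 = 335490000/1001 frames; B emits 30 × 11183 = 335490.
Difference = 335490/1001 frames (≈ 335.1548); B is ahead of A.

335490/1001 frames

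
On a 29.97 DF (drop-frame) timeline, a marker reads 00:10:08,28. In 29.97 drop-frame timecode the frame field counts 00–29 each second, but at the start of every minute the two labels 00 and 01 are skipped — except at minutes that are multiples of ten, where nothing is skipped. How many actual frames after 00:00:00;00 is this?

18250

Complete 10-minute blocks: 1, each 17982 frames → 17982.
Remaining 0 whole minutes in the current block: 0 frames.
Within the current minute: 8 × 30 + 28 = 268. Total = 17982 + 0 + 268 = 18250.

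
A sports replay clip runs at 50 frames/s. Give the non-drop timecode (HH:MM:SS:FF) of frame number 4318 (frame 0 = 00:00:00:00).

00:01:26:18

4318 ÷ 50 = 86 full seconds, remainder 18 frames.
86 s = 0 h 1 min 26 s.
Timecode: 00:01:26:18.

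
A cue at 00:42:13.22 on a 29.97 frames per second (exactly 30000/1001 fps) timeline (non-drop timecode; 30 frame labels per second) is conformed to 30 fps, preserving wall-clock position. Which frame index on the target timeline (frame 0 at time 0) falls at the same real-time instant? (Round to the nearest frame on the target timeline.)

Source frame index: (0×3600 + 42×60 + 13) × 30 + 22 = 76012.
Real time: 76012 / (30000/1001) = 19022003/7500 s.
Target frame: (19022003/7500) × (30) = 19022003/250 ≈ 76088.012 → 76088.

frame 76088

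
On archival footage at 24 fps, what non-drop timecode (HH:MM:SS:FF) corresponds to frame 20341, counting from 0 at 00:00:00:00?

20341 ÷ 24 = 847 full seconds, remainder 13 frames.
847 s = 0 h 14 min 7 s.
Timecode: 00:14:07:13.

00:14:07:13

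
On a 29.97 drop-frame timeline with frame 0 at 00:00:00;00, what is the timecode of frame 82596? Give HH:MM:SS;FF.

00:45:55;28

Ten DF minutes hold 17982 frames, so frame 82596 lies in block 4 (frames 71928–89909) with 10668 frames into that block.
The block's first minute is 1800 frames and the rest 1798 each; 10668 frames reaches minute 5, so 4 × 18 + 5 × 2 = 82 labels have been skipped so far.
Adding those back, label number 82596 + 82 = 82678 at 30 labels/s is 2755 s + 28 f = 0 h 45 min 55 s frame 28, i.e. 00:45:55;28.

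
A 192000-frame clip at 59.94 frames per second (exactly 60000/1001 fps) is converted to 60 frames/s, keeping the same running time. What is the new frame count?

Target frames = source frames × (target rate / source rate) = 192000 × (60)/(60000/1001) = 192000 × 1001/1000 = 192192.

192192 frames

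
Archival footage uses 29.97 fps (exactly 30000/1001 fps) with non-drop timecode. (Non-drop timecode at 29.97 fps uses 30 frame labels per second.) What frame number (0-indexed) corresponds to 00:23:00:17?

frame 41417

Total seconds to the label: (0 × 3600 + 23 × 60 + 0) = 1380.
Frame index = 1380 × 30 + 17 = 41417.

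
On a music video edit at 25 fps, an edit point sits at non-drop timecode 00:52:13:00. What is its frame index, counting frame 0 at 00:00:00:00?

78325

Total seconds to the label: (0 × 3600 + 52 × 60 + 13) = 3133.
Frame index = 3133 × 25 + 0 = 78325.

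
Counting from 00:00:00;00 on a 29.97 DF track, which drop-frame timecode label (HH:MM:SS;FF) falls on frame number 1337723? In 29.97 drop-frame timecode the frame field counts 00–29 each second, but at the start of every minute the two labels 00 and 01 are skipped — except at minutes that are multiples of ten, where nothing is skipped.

Ten DF minutes hold 17982 frames, so frame 1337723 lies in block 74 (frames 1330668–1348649) with 7055 frames into that block.
The block's first minute is 1800 frames and the rest 1798 each; 7055 frames reaches minute 3, so 74 × 18 + 3 × 2 = 1338 labels have been skipped so far.
Adding those back, label number 1337723 + 1338 = 1339061 at 30 labels/s is 44635 s + 11 f = 12 h 23 min 55 s frame 11, i.e. 12:23:55;11.

12:23:55;11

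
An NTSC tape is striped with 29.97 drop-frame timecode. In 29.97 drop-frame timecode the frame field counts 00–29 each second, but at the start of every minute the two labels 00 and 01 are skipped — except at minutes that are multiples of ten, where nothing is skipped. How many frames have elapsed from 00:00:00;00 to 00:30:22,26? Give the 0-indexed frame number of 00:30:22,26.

54632

Complete 10-minute blocks: 3, each 17982 frames → 53946.
Remaining 0 whole minutes in the current block: 0 frames.
Within the current minute: 22 × 30 + 26 = 686. Total = 53946 + 0 + 686 = 54632.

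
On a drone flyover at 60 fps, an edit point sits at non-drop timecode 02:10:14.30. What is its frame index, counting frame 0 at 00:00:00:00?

frame 468870

Total seconds to the label: (2 × 3600 + 10 × 60 + 14) = 7814.
Frame index = 7814 × 60 + 30 = 468870.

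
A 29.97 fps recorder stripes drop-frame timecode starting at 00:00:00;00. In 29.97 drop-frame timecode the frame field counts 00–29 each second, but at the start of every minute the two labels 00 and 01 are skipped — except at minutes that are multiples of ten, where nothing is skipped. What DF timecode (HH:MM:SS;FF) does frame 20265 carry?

00:11:16;05

Each 10-minute DF block holds 10 × 60 × 30 − 9 × 2 = 17982 frames. 20265 ÷ 17982 → 1 full block, remainder 2283.
Within the partial block the first minute is 1800 frames and each further minute 1798, so 1 further minute boundary passed. Total skipped labels = 18 × 1 + 2 × 1 = 20.
Non-drop label index = 20265 + 20 = 20285; at 30 labels/s that is 00:11:16:05, i.e. DF 00:11:16;05.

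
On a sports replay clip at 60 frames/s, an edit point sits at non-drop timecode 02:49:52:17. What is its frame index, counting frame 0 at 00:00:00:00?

frame 611537

Total seconds to the label: (2 × 3600 + 49 × 60 + 52) = 10192.
Frame index = 10192 × 60 + 17 = 611537.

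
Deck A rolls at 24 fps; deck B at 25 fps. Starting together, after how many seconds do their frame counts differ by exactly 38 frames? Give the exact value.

The gap grows by |25 − 24| = 1 frame per second.
Time for a 38-frame gap: 38 ÷ (1) = 38 s.

38 seconds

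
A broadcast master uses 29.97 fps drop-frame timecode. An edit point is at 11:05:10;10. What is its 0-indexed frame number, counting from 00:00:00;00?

1196112

Complete 10-minute blocks: 66, each 17982 frames → 1186812.
Remaining 5 whole minutes in the current block: 1800 + 4 × 1798 = 8992 frames.
Within the current minute: 10 × 30 + 10 − 2 = 308 (labels ;00/;01 skipped at this minute). Total = 1186812 + 8992 + 308 = 1196112.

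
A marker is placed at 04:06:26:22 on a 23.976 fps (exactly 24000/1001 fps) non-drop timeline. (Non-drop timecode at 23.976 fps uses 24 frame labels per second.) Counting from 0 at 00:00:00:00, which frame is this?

Total seconds to the label: (4 × 3600 + 6 × 60 + 26) = 14786.
Frame index = 14786 × 24 + 22 = 354886.

354886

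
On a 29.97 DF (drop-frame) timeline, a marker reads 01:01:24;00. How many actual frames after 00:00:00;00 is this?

110410

Complete 10-minute blocks: 6, each 17982 frames → 107892.
Remaining 1 whole minute in the current block: 1800 + 0 × 1798 = 1800 frames.
Within the current minute: 24 × 30 + 0 − 2 = 718 (labels ;00/;01 skipped at this minute). Total = 107892 + 1800 + 718 = 110410.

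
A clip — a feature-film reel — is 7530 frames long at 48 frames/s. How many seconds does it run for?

156.875 seconds

Running time = 7530 / (48) = 156.875 s.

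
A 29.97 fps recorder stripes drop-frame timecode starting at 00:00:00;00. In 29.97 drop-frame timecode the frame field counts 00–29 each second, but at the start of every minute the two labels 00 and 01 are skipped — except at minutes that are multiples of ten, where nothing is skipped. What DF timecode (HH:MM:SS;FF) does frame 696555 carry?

Each 10-minute DF block holds 10 × 60 × 30 − 9 × 2 = 17982 frames. 696555 ÷ 17982 → 38 full blocks, remainder 13239.
Within the partial block the first minute is 1800 frames and each further minute 1798, so 7 further minute boundaries passed. Total skipped labels = 18 × 38 + 2 × 7 = 698.
Non-drop label index = 696555 + 698 = 697253; at 30 labels/s that is 06:27:21:23, i.e. DF 06:27:21;23.

06:27:21;23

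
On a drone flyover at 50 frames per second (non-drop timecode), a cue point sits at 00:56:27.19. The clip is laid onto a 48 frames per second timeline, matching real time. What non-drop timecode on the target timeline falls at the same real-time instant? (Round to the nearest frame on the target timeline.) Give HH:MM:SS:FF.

00:56:27:18

Source frame index: (0×3600 + 56×60 + 27) × 50 + 19 = 169369.
Real time: 169369 / (50) = 169369/50 s.
Target frame: (169369/50) × (48) = 4064856/25 ≈ 162594.240 → 162594.
At 48 labels/s: frame 162594 → 00:56:27:18.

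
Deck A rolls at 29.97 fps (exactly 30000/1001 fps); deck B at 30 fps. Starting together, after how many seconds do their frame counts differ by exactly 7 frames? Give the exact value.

The gap grows by |30 − 30000/1001| = 30/1001 frames per second.
Time for a 7-frame gap: 7 ÷ (30/1001) = 7007/30 s.

7007/30 seconds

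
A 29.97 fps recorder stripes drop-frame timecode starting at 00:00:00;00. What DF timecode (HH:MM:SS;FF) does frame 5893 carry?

Each 10-minute DF block holds 10 × 60 × 30 − 9 × 2 = 17982 frames. 5893 ÷ 17982 → 0 full blocks, remainder 5893.
Within the partial block the first minute is 1800 frames and each further minute 1798, so 3 further minute boundaries passed. Total skipped labels = 18 × 0 + 2 × 3 = 6.
Non-drop label index = 5893 + 6 = 5899; at 30 labels/s that is 00:03:16:19, i.e. DF 00:03:16;19.

00:03:16;19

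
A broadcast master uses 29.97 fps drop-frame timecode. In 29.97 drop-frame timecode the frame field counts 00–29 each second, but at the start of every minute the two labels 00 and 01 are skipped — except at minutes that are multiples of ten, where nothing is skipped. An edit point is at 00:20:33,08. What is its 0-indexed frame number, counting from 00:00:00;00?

As if non-drop at 30 labels/s: (0 × 3600 + 20 × 60 + 33) × 30 + 8 = 36998.
Minute boundaries passed: 20; those not divisible by 10: 20 − 2 = 18; dropped labels = 2 × 18 = 36.
Actual frame index = 36998 − 36 = 36962.

36962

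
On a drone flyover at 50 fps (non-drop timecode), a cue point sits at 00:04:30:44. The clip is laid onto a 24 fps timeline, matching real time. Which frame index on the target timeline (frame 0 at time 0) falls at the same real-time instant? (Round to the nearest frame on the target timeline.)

frame 6501

Source frame index: (0×3600 + 4×60 + 30) × 50 + 44 = 13544.
Real time: 13544 / (50) = 6772/25 s.
Target frame: (6772/25) × (24) = 162528/25 ≈ 6501.120 → 6501.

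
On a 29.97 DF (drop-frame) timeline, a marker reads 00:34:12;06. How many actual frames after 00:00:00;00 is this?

61504

Complete 10-minute blocks: 3, each 17982 frames → 53946.
Remaining 4 whole minutes in the current block: 1800 + 3 × 1798 = 7194 frames.
Within the current minute: 12 × 30 + 6 − 2 = 364 (labels ;00/;01 skipped at this minute). Total = 53946 + 7194 + 364 = 61504.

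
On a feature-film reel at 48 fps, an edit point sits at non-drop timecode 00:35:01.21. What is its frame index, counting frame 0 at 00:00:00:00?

100869

Total seconds to the label: (0 × 3600 + 35 × 60 + 1) = 2101.
Frame index = 2101 × 48 + 21 = 100869.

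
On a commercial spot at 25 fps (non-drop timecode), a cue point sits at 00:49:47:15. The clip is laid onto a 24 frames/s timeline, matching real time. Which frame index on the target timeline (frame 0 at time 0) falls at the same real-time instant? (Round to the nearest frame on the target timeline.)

Source frame index: (0×3600 + 49×60 + 47) × 25 + 15 = 74690.
Real time: 74690 / (25) = 14938/5 s.
Target frame: (14938/5) × (24) = 358512/5 ≈ 71702.400 → 71702.

frame 71702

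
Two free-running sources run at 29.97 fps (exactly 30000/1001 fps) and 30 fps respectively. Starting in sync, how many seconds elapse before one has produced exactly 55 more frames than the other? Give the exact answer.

The gap grows by |30 − 30000/1001| = 30/1001 frames per second.
Time for a 55-frame gap: 55 ÷ (30/1001) = 11011/6 s.

11011/6 seconds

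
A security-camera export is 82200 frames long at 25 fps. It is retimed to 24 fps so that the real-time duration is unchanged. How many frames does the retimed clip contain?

78912 frames

Target frames = source frames × (target rate / source rate) = 82200 × (24)/(25) = 82200 × 24/25 = 78912.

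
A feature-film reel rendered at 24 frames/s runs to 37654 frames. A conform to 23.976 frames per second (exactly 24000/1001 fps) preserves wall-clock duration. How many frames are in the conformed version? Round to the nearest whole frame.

37616 frames

Frames at target rate = 37654 × (24000/1001) / (24) = 37654000/1001 ≈ 37616.384.
Nearest whole frame: 37616.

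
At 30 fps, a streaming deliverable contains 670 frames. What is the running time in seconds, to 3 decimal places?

Running time = 670 × 1/30 = 67/3 s ≈ 22.333 s.

22.333 seconds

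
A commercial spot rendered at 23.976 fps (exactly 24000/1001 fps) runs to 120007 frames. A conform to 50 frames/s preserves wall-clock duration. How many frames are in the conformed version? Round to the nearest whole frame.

Frames at target rate = 120007 × (50) / (24000/1001) = 120127007/480 ≈ 250264.598.
Nearest whole frame: 250265.

250265 frames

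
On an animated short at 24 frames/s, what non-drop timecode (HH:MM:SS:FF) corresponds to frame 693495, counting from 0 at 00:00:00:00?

693495 ÷ 24 = 28895 full seconds, remainder 15 frames.
28895 s = 8 h 1 min 35 s.
Timecode: 08:01:35:15.

08:01:35:15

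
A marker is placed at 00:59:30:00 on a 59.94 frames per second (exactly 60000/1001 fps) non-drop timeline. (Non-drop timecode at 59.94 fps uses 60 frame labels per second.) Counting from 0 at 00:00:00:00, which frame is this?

214200

Total seconds to the label: (0 × 3600 + 59 × 60 + 30) = 3570.
Frame index = 3570 × 60 + 0 = 214200.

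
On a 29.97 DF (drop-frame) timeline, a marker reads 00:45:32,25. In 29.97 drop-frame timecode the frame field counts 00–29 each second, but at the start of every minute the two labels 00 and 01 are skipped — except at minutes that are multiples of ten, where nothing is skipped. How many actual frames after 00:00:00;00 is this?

Complete 10-minute blocks: 4, each 17982 frames → 71928.
Remaining 5 whole minutes in the current block: 1800 + 4 × 1798 = 8992 frames.
Within the current minute: 32 × 30 + 25 − 2 = 983 (labels ;00/;01 skipped at this minute). Total = 71928 + 8992 + 983 = 81903.

81903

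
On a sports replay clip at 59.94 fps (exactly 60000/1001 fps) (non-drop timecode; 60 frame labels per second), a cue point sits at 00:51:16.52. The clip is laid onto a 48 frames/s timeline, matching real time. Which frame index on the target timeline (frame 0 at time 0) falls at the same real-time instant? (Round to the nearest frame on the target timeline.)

Source frame index: (0×3600 + 51×60 + 16) × 60 + 52 = 184612.
Real time: 184612 / (60000/1001) = 46199153/15000 s.
Target frame: (46199153/15000) × (48) = 92398306/625 ≈ 147837.290 → 147837.

frame 147837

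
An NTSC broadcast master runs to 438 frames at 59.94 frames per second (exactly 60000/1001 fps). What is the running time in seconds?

Running time = 438 / (60000/1001) = 7.3073 s.

7.3073 seconds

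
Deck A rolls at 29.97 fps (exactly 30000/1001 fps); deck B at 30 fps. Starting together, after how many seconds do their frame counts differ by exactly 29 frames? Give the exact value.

The gap grows by |30 − 30000/1001| = 30/1001 frames per second.
Time for a 29-frame gap: 29 ÷ (30/1001) = 29029/30 s.

29029/30 seconds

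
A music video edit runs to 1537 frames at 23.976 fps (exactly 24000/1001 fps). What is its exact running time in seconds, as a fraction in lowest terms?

Running time = 1537 ÷ (24000/1001) = 1537 × 1001/24000 = 1538537/24000 s.

1538537/24000 seconds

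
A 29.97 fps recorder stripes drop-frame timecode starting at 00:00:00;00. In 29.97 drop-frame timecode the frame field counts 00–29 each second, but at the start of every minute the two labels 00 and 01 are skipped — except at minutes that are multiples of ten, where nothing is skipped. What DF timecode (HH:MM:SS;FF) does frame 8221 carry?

Each 10-minute DF block holds 10 × 60 × 30 − 9 × 2 = 17982 frames. 8221 ÷ 17982 → 0 full blocks, remainder 8221.
Within the partial block the first minute is 1800 frames and each further minute 1798, so 4 further minute boundaries passed. Total skipped labels = 18 × 0 + 2 × 4 = 8.
Non-drop label index = 8221 + 8 = 8229; at 30 labels/s that is 00:04:34:09, i.e. DF 00:04:34;09.

00:04:34;09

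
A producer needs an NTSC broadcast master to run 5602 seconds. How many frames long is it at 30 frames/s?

168060 frames

Frames = 5602 × 30 = 168060.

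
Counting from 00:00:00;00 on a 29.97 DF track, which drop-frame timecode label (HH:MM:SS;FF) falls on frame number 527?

00:00:17;17

Ten DF minutes hold 17982 frames, so frame 527 lies in block 0 (frames 0–17981) with 527 frames into that block.
The block's first minute is 1800 frames and the rest 1798 each; 527 frames reaches minute 0, so 0 × 18 + 0 × 2 = 0 labels have been skipped so far.
Adding those back, label number 527 + 0 = 527 at 30 labels/s is 17 s + 17 f = 0 h 0 min 17 s frame 17, i.e. 00:00:17;17.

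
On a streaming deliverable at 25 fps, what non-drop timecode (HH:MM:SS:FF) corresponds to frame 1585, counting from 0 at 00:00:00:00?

1585 ÷ 25 = 63 full seconds, remainder 10 frames.
63 s = 0 h 1 min 3 s.
Timecode: 00:01:03:10.

00:01:03:10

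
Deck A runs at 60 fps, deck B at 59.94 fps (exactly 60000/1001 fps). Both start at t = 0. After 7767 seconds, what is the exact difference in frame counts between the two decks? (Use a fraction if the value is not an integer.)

466020/1001 frames

A emits 60 × 7767 = 466020 frames; B emits 60000/1001 × 7767 = 466020000/1001.
Difference = 466020/1001 frames (≈ 465.5544); B is behind A.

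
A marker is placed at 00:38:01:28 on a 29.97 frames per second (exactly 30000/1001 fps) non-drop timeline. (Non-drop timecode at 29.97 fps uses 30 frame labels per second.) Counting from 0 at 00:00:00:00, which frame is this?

Total seconds to the label: (0 × 3600 + 38 × 60 + 1) = 2281.
Frame index = 2281 × 30 + 28 = 68458.

frame 68458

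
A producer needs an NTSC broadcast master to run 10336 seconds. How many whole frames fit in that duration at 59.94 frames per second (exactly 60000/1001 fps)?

Frames = 10336 × 60000/1001 = 620160000/1001 ≈ 619540.4595.
Complete frames: 619540.

619540 frames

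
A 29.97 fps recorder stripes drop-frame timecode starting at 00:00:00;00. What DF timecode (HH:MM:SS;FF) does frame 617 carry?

00:00:20;17

Each 10-minute DF block holds 10 × 60 × 30 − 9 × 2 = 17982 frames. 617 ÷ 17982 → 0 full blocks, remainder 617.
Within the partial block the first minute is 1800 frames and each further minute 1798, so 0 further minute boundaries passed. Total skipped labels = 18 × 0 + 2 × 0 = 0.
Non-drop label index = 617 + 0 = 617; at 30 labels/s that is 00:00:20:17, i.e. DF 00:00:20;17.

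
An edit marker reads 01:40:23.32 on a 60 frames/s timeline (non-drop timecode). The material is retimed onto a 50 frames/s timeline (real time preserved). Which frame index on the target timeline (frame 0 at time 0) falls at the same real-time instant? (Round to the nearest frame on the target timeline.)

Source frame index: (1×3600 + 40×60 + 23) × 60 + 32 = 361412.
Real time: 361412 / (60) = 90353/15 s.
Target frame: (90353/15) × (50) = 903530/3 ≈ 301176.667 → 301177.

frame 301177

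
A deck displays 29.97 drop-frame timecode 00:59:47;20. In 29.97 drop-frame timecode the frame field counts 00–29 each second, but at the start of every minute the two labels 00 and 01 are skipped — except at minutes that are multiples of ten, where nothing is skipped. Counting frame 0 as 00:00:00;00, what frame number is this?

107522

As if non-drop at 30 labels/s: (0 × 3600 + 59 × 60 + 47) × 30 + 20 = 107630.
Minute boundaries passed: 59; those not divisible by 10: 59 − 5 = 54; dropped labels = 2 × 54 = 108.
Actual frame index = 107630 − 108 = 107522.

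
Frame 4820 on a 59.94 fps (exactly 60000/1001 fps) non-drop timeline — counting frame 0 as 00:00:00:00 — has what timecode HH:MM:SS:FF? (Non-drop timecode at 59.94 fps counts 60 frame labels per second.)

00:01:20:20

4820 ÷ 60 = 80 full seconds, remainder 20 frames.
80 s = 0 h 1 min 20 s.
Timecode: 00:01:20:20.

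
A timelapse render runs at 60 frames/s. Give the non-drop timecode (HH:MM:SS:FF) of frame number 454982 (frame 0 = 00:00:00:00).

454982 ÷ 60 = 7583 full seconds, remainder 2 frames.
7583 s = 2 h 6 min 23 s.
Timecode: 02:06:23:02.

02:06:23:02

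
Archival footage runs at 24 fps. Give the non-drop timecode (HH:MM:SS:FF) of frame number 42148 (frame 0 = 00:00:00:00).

42148 ÷ 24 = 1756 full seconds, remainder 4 frames.
1756 s = 0 h 29 min 16 s.
Timecode: 00:29:16:04.

00:29:16:04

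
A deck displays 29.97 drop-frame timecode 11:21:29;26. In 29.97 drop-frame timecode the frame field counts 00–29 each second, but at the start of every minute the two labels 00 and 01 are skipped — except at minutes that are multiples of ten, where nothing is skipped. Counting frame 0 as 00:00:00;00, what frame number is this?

Complete 10-minute blocks: 68, each 17982 frames → 1222776.
Remaining 1 whole minute in the current block: 1800 + 0 × 1798 = 1800 frames.
Within the current minute: 29 × 30 + 26 − 2 = 894 (labels ;00/;01 skipped at this minute). Total = 1222776 + 1800 + 894 = 1225470.

1225470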